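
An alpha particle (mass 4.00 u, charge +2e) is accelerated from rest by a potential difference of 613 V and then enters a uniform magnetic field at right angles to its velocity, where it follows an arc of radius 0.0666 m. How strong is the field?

B ≈ 0.0757 T

v = √(2|q|V/m) = √(2·3.204×10⁻¹⁹·613/6.644×10⁻²⁷) ≈ 2.432×10⁵ m/s.
B = mv/(|q|r) = (6.644×10⁻²⁷)(2.432×10⁵)/((3.204×10⁻¹⁹)(0.0666)) ≈ 0.0757 T.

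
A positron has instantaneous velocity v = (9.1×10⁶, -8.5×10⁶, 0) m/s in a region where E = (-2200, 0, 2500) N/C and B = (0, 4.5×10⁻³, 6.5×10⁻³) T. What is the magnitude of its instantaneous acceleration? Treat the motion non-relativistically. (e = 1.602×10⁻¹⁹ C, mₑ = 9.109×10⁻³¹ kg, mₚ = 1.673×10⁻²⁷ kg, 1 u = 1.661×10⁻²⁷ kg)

v×B = (-5.52×10⁴, -5.92×10⁴, 4.10×10⁴) N/C.
E + v×B = (-5.74×10⁴, -5.92×10⁴, 4.34×10⁴) N/C.
F = q(E + v×B) = (1.602×10⁻¹⁹ C)·(-5.74×10⁴, -5.92×10⁴, 4.34×10⁴) = (-9.20×10⁻¹⁵, -9.48×10⁻¹⁵, 6.96×10⁻¹⁵) N.
|a| = |F|/m = 1.493×10⁻¹⁴/9.109×10⁻³¹ ≈ 1.64×10¹⁶ m/s².

|a| ≈ 1.64×10¹⁶ m/s²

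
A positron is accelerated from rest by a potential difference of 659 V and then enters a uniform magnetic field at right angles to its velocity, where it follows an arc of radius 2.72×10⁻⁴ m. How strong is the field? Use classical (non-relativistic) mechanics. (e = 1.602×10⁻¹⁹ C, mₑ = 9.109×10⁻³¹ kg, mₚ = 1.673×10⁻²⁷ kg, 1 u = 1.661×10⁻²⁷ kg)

v = √(2|q|V/m) = √(2·1.602×10⁻¹⁹·659/9.109×10⁻³¹) ≈ 1.522×10⁷ m/s.
B = mv/(|q|r) = (9.109×10⁻³¹)(1.522×10⁷)/((1.602×10⁻¹⁹)(2.72×10⁻⁴)) ≈ 0.318 T.

B ≈ 0.318 T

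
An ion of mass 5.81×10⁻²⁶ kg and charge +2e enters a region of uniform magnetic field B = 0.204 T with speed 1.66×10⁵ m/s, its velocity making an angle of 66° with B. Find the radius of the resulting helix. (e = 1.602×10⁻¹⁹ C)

r ≈ 0.135 m

v⊥ = v sinθ = 1.66×10⁵·sin66° ≈ 1.516×10⁵ m/s.
r = m v⊥/(|q|B) = (5.81×10⁻²⁶)(1.516×10⁵)/((3.204×10⁻¹⁹)(0.204)) ≈ 0.135 m.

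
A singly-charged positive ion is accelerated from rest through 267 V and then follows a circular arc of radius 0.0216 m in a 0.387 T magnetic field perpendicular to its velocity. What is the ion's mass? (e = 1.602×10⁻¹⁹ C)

m ≈ 2.10×10⁻²⁶ kg

Combine |q|V = ½mv² and r = mv/(|q|B): eliminate v to get m = qB²r²/(2V).
m = (1.602×10⁻¹⁹)(0.387)²(0.0216)²/(2·267) ≈ 2.10×10⁻²⁶ kg.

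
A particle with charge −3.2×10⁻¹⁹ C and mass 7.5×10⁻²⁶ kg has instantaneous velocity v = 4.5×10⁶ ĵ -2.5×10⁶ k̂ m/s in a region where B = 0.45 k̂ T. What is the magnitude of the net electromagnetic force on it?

v×B = (2.02×10⁶, 0, 0) N/C.
F = q v×B = (−3.2×10⁻¹⁹ C)·(2.02×10⁶, 0, 0) = (-6.48×10⁻¹³, 0, 0) N.
|F| = 6.48×10⁻¹³ N.

|F| ≈ 6.48×10⁻¹³ N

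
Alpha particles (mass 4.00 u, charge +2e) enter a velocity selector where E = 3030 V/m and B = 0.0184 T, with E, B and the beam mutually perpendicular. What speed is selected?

For undeflected motion the electric and magnetic forces balance: qE = qvB.
v = E/B = 3030/0.0184 = 1.65×10⁵ m/s.
The result is independent of the particle's charge and mass.

v = 1.65×10⁵ m/s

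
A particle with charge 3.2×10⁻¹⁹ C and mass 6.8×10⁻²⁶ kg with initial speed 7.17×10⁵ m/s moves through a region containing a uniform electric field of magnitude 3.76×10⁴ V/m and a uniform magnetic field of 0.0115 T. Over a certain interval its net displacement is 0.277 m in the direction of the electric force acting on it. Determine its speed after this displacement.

B does no work; ΔKE = |q|E d.
½mv_f² = ½mv₀² + |q|Ed = ½(6.8×10⁻²⁶)(7.17×10⁵)² + (3.2×10⁻¹⁹)(3.76×10⁴)(0.277) ≈ 1.748×10⁻¹⁴ J + 3.333×10⁻¹⁵ J ≈ 2.081×10⁻¹⁴ J.
v_f = √(2·2.081×10⁻¹⁴/6.8×10⁻²⁶) ≈ 7.82×10⁵ m/s.

v_f ≈ 7.82×10⁵ m/s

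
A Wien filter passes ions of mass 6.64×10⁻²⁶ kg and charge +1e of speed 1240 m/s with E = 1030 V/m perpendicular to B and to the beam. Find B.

Balance of forces in the selector: qE = qvB ⇒ B = E/v.
B = 1030/1240 = 0.831 T.

B = 0.831 T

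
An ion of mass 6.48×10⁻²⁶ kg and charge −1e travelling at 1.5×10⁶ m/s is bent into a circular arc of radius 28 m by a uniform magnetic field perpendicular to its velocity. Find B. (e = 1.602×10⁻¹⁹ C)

B ≈ 0.022 T

From |q|vB = mv²/r, B = mv/(|q|r).
B = (6.48×10⁻²⁶)(1.5×10⁶)/((1.602×10⁻¹⁹)(28)) ≈ 0.022 T.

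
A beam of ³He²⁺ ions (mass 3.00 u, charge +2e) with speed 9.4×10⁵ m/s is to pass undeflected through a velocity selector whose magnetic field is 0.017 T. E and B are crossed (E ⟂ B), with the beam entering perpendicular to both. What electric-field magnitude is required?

For straight-line motion qE = qvB, so E = vB.
E = 9.4×10⁵ × 0.017 = 1.6×10⁴ V/m.

E = 1.6×10⁴ V/m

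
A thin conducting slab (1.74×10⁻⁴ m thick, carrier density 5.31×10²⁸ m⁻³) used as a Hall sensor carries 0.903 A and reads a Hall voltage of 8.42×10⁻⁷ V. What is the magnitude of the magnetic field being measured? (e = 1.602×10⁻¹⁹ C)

From V_H = IB/(n e t), B = V_H n e t / I.
B = (8.42×10⁻⁷)(5.31×10²⁸)(1.602×10⁻¹⁹)(1.74×10⁻⁴)/0.903 ≈ 1.38 T.

B ≈ 1.38 T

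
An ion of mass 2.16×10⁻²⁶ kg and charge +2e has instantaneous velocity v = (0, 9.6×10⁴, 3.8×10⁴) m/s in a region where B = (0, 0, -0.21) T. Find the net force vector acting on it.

v×B = (-2.02×10⁴, 0, 0) N/C.
F = q v×B = (3.204×10⁻¹⁹ C)·(-2.02×10⁴, 0, 0) = (-6.46×10⁻¹⁵, 0, 0) N.

F ≈ (-6.46×10⁻¹⁵, 0, 0) N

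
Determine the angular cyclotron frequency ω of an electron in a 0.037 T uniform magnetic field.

ω = |q|B/m.
ω = (1.602×10⁻¹⁹)(0.037)/9.109×10⁻³¹ ≈ 6.5×10⁹ rad/s.

ω ≈ 6.5×10⁹ rad/s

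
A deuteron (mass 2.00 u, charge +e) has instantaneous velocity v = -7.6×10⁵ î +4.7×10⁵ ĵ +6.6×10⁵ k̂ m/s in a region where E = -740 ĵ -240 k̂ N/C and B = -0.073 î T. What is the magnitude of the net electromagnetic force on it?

|F| ≈ 9.55×10⁻¹⁵ N

v×B = (0, -4.82×10⁴, 3.43×10⁴) N/C.
E + v×B = (0, -4.89×10⁴, 3.41×10⁴) N/C.
F = q(E + v×B) = (1.602×10⁻¹⁹ C)·(0, -4.89×10⁴, 3.41×10⁴) = (0, -7.84×10⁻¹⁵, 5.46×10⁻¹⁵) N.
|F| = 9.55×10⁻¹⁵ N.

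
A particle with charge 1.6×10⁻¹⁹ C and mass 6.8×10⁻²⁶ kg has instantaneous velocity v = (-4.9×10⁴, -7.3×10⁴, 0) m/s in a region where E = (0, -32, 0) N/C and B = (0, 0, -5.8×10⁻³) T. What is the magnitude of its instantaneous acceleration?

v×B = (423, -284, 0) N/C.
E + v×B = (423, -316, 0) N/C.
F = q(E + v×B) = (1.6×10⁻¹⁹ C)·(423, -316, 0) = (6.77×10⁻¹⁷, -5.06×10⁻¹⁷, 0) N.
|a| = |F|/m = 8.455×10⁻¹⁷/6.8×10⁻²⁶ ≈ 1.24×10⁹ m/s².

|a| ≈ 1.24×10⁹ m/s²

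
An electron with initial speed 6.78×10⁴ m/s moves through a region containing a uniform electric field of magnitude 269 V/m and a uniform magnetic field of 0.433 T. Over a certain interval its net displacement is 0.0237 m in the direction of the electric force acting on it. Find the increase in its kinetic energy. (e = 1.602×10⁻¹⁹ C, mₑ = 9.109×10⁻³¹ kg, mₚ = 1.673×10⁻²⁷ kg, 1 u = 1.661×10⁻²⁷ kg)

ΔKE ≈ 1.02×10⁻¹⁸ J

The magnetic force is always ⟂ v and does no work; only the electric force changes KE.
ΔKE = F_E · d = |q|E d = (1.602×10⁻¹⁹)(269)(0.0237) ≈ 1.02×10⁻¹⁸ J.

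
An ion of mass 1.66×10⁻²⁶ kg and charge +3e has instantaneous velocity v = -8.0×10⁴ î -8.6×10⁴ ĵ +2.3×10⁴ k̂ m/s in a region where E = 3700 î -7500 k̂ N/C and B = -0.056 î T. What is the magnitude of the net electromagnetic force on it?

v×B = (0, -1290, -4820) N/C.
E + v×B = (3700, -1290, -1.23×10⁴) N/C.
F = q(E + v×B) = (4.806×10⁻¹⁹ C)·(3700, -1290, -1.23×10⁴) = (1.78×10⁻¹⁵, -6.19×10⁻¹⁶, -5.92×10⁻¹⁵) N.
|F| = 6.21×10⁻¹⁵ N.

|F| ≈ 6.21×10⁻¹⁵ N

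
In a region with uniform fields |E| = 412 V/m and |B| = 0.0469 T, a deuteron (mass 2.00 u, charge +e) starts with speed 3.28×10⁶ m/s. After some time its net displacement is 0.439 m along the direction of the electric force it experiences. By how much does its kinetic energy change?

The magnetic force is always ⟂ v and does no work; only the electric force changes KE.
ΔKE = F_E · d = |q|E d = (1.602×10⁻¹⁹)(412)(0.439) ≈ 2.90×10⁻¹⁷ J.

ΔKE ≈ 2.90×10⁻¹⁷ J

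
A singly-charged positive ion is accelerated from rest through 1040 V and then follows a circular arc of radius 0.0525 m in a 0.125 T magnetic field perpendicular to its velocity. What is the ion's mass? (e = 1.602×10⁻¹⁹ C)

m ≈ 3.32×10⁻²⁷ kg

Combine |q|V = ½mv² and r = mv/(|q|B): eliminate v to get m = qB²r²/(2V).
m = (1.602×10⁻¹⁹)(0.125)²(0.0525)²/(2·1040) ≈ 3.32×10⁻²⁷ kg.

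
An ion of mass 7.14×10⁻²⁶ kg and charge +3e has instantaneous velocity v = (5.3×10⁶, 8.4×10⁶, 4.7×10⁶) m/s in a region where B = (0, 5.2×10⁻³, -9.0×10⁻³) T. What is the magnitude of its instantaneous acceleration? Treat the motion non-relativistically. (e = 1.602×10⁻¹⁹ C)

|a| ≈ 7.69×10¹¹ m/s²

v×B = (-1.00×10⁵, 4.77×10⁴, 2.76×10⁴) N/C.
F = q v×B = (4.806×10⁻¹⁹ C)·(-1.00×10⁵, 4.77×10⁴, 2.76×10⁴) = (-4.81×10⁻¹⁴, 2.29×10⁻¹⁴, 1.32×10⁻¹⁴) N.
|a| = |F|/m = 5.489×10⁻¹⁴/7.14×10⁻²⁶ ≈ 7.69×10¹¹ m/s².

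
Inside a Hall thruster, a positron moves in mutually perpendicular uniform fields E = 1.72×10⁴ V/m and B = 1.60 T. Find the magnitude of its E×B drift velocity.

v_d ≈ 1.08×10⁴ m/s

In crossed fields the guiding centre drifts at v_d = |E×B|/B² = E/B, independent of charge and mass.
v_d = 1.72×10⁴/1.60 = 1.08×10⁴ m/s.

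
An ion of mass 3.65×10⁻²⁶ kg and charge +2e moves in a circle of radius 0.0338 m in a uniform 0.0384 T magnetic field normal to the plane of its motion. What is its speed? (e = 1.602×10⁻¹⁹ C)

From |q|vB = mv²/r, v = |q|Br/m.
v = (3.204×10⁻¹⁹)(0.0384)(0.0338)/3.65×10⁻²⁶ ≈ 1.14×10⁴ m/s.

v ≈ 1.14×10⁴ m/s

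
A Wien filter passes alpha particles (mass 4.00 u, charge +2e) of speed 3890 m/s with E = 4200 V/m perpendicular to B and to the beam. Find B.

B = 1.08 T

Balance of forces in the selector: qE = qvB ⇒ B = E/v.
B = 4200/3890 = 1.08 T.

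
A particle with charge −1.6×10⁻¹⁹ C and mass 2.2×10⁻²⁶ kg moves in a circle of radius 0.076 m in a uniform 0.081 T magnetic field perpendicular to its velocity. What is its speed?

From |q|vB = mv²/r, v = |q|Br/m.
v = (1.6×10⁻¹⁹)(0.081)(0.076)/2.2×10⁻²⁶ ≈ 4.5×10⁴ m/s.

v ≈ 4.5×10⁴ m/s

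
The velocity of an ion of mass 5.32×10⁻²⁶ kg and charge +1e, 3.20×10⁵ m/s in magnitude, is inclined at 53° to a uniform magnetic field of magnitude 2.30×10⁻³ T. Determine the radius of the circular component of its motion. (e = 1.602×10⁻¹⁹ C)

r ≈ 36.9 m

v⊥ = v sinθ = 3.20×10⁵·sin53° ≈ 2.556×10⁵ m/s.
r = m v⊥/(|q|B) = (5.32×10⁻²⁶)(2.556×10⁵)/((1.602×10⁻¹⁹)(2.30×10⁻³)) ≈ 36.9 m.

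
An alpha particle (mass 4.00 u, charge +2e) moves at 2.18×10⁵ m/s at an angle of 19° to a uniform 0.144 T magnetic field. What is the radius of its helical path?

v⊥ = v sinθ = 2.18×10⁵·sin19° ≈ 7.097×10⁴ m/s.
r = m v⊥/(|q|B) = (6.644×10⁻²⁷)(7.097×10⁴)/((3.204×10⁻¹⁹)(0.144)) ≈ 0.0102 m.

r ≈ 0.0102 m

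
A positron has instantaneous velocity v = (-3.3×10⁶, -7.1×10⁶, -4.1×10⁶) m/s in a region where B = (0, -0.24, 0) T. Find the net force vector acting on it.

v×B = (-9.84×10⁵, 0, 7.92×10⁵) N/C.
F = q v×B = (1.602×10⁻¹⁹ C)·(-9.84×10⁵, 0, 7.92×10⁵) = (-1.58×10⁻¹³, 0, 1.27×10⁻¹³) N.

F ≈ (-1.58×10⁻¹³, 0, 1.27×10⁻¹³) N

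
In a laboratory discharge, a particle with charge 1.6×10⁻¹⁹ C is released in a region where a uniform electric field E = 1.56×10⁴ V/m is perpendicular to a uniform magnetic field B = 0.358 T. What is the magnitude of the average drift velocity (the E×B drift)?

The steady drift has the magnetic force balancing the electric force, so v_d = E/B.
v_d = 1.56×10⁴/0.358 = 4.36×10⁴ m/s.

v_d ≈ 4.36×10⁴ m/s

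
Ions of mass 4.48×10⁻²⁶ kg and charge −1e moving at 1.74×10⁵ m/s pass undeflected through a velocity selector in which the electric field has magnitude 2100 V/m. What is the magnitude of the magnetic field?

Balance of forces in the selector: qE = qvB ⇒ B = E/v.
B = 2100/1.74×10⁵ = 0.0121 T.

B = 0.0121 T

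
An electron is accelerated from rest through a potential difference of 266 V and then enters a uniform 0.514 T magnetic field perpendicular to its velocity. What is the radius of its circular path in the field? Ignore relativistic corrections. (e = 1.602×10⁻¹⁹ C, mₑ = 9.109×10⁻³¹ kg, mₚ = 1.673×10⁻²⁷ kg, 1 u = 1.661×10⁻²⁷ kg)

r ≈ 1.07×10⁻⁴ m

Acceleration: |q|V = ½mv² ⇒ v = √(2|q|V/m) = √(2·1.602×10⁻¹⁹·266/9.109×10⁻³¹) ≈ 9.673×10⁶ m/s.
In the field: r = mv/(|q|B) = (9.109×10⁻³¹)(9.673×10⁶)/((1.602×10⁻¹⁹)(0.514)) ≈ 1.07×10⁻⁴ m.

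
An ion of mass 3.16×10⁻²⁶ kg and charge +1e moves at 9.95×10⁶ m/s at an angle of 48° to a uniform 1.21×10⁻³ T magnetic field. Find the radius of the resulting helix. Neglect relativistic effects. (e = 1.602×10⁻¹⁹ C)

r ≈ 1210 m

v⊥ = v sinθ = 9.95×10⁶·sin48° ≈ 7.394×10⁶ m/s.
r = m v⊥/(|q|B) = (3.16×10⁻²⁶)(7.394×10⁶)/((1.602×10⁻¹⁹)(1.21×10⁻³)) ≈ 1210 m.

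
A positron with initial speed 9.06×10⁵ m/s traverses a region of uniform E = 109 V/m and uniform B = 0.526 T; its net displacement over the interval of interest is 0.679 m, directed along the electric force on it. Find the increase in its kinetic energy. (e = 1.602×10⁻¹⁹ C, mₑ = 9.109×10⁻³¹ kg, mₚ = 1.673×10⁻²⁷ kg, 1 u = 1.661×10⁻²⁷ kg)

The magnetic force is always ⟂ v and does no work; only the electric force changes KE.
ΔKE = F_E · d = |q|E d = (1.602×10⁻¹⁹)(109)(0.679) ≈ 1.19×10⁻¹⁷ J.

ΔKE ≈ 1.19×10⁻¹⁷ J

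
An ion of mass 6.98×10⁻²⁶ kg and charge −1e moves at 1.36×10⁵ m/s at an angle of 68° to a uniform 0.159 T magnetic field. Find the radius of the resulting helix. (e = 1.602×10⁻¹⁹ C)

r ≈ 0.346 m

v⊥ = v sinθ = 1.36×10⁵·sin68° ≈ 1.261×10⁵ m/s.
r = m v⊥/(|q|B) = (6.98×10⁻²⁶)(1.261×10⁵)/((1.602×10⁻¹⁹)(0.159)) ≈ 0.346 m.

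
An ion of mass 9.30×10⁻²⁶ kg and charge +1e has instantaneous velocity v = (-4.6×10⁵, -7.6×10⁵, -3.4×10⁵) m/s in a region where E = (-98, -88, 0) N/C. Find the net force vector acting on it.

Only an electric field acts, so F = qE = (1.602×10⁻¹⁹ C)·(-98.0, -88.0, 0) = (-1.57×10⁻¹⁷, -1.41×10⁻¹⁷, 0) N.

F ≈ (-1.57×10⁻¹⁷, -1.41×10⁻¹⁷, 0) N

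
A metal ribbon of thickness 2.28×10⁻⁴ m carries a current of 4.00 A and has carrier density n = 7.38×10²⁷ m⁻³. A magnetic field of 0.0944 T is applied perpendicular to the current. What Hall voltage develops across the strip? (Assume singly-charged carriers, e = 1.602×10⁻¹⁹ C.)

V_H = IB/(n e t).
V_H = (4.00)(0.0944)/((7.38×10²⁷)(1.602×10⁻¹⁹)(2.28×10⁻⁴)) ≈ 1.40×10⁻⁶ V.

V_H ≈ 1.40×10⁻⁶ V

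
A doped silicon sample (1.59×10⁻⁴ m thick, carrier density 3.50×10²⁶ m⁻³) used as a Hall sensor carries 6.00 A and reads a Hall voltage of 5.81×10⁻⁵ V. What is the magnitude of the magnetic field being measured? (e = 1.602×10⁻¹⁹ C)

From V_H = IB/(n e t), B = V_H n e t / I.
B = (5.81×10⁻⁵)(3.50×10²⁶)(1.602×10⁻¹⁹)(1.59×10⁻⁴)/6.00 ≈ 0.0863 T.

B ≈ 0.0863 T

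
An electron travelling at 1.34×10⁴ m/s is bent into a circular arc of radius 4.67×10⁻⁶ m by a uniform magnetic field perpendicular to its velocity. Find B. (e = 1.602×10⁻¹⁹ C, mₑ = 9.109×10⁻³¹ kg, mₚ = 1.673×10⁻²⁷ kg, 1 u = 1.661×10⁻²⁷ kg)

B ≈ 0.0163 T

From |q|vB = mv²/r, B = mv/(|q|r).
B = (9.109×10⁻³¹)(1.34×10⁴)/((1.602×10⁻¹⁹)(4.67×10⁻⁶)) ≈ 0.0163 T.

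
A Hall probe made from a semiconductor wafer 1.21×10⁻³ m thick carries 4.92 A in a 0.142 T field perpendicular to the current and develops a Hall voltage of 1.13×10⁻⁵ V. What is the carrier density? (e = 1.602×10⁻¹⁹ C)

n ≈ 3.19×10²⁶ m⁻³

From V_H = IB/(n e t), n = IB/(V_H e t).
n = (4.92)(0.142)/((1.13×10⁻⁵)(1.602×10⁻¹⁹)(1.21×10⁻³)) ≈ 3.19×10²⁶ m⁻³.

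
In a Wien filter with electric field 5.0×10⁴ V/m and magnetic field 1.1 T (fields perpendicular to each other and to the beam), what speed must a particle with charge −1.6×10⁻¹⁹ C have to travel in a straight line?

v = 4.5×10⁴ m/s

For undeflected motion the electric and magnetic forces balance: qE = qvB.
v = E/B = 5.0×10⁴/1.1 = 4.5×10⁴ m/s.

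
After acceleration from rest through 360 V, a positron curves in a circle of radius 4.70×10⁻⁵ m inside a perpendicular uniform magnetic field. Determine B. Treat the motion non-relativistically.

B ≈ 1.36 T

v = √(2|q|V/m) = √(2·1.602×10⁻¹⁹·360/9.109×10⁻³¹) ≈ 1.125×10⁷ m/s.
B = mv/(|q|r) = (9.109×10⁻³¹)(1.125×10⁷)/((1.602×10⁻¹⁹)(4.70×10⁻⁵)) ≈ 1.36 T.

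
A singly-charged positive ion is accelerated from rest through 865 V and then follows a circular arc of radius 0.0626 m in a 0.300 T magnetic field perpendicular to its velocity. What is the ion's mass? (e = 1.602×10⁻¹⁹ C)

m ≈ 3.27×10⁻²⁶ kg

Combine |q|V = ½mv² and r = mv/(|q|B): eliminate v to get m = qB²r²/(2V).
m = (1.602×10⁻¹⁹)(0.300)²(0.0626)²/(2·865) ≈ 3.27×10⁻²⁶ kg.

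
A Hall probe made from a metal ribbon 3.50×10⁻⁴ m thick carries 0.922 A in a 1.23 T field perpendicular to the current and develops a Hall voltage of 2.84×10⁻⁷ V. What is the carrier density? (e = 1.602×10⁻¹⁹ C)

From V_H = IB/(n e t), n = IB/(V_H e t).
n = (0.922)(1.23)/((2.84×10⁻⁷)(1.602×10⁻¹⁹)(3.50×10⁻⁴)) ≈ 7.12×10²⁸ m⁻³.

n ≈ 7.12×10²⁸ m⁻³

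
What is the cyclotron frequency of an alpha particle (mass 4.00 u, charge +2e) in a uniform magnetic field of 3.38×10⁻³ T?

f ≈ 2.59×10⁴ Hz

f = |q|B/(2πm).
f = (3.204×10⁻¹⁹)(3.38×10⁻³)/(2π·6.644×10⁻²⁷) ≈ 2.59×10⁴ Hz.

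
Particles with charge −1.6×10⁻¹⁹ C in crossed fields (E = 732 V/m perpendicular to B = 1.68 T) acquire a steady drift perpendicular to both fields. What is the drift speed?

The steady drift has the magnetic force balancing the electric force, so v_d = E/B.
v_d = 732/1.68 = 436 m/s.

v_d ≈ 436 m/s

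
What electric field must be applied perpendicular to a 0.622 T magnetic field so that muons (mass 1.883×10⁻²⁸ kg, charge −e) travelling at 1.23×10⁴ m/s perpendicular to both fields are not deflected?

For straight-line motion qE = qvB, so E = vB.
E = 1.23×10⁴ × 0.622 = 7650 V/m.

E = 7650 V/m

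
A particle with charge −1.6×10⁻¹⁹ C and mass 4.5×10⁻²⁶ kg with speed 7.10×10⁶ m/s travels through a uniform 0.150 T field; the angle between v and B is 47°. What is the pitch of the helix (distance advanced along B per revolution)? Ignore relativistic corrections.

v∥ = v cosθ = 7.10×10⁶·cos47° ≈ 4.842×10⁶ m/s.
T = 2πm/(|q|B) = 2π(4.5×10⁻²⁶)/((1.6×10⁻¹⁹)(0.150)) ≈ 1.178×10⁻⁵ s.
pitch = v∥ T = (4.842×10⁶)(1.178×10⁻⁵) ≈ 57.0 m.

p ≈ 57.0 m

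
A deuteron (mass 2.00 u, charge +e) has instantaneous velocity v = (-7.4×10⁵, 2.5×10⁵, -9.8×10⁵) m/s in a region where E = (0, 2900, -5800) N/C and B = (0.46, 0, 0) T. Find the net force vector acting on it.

F ≈ (0, -7.18×10⁻¹⁴, -1.94×10⁻¹⁴) N

v×B = (0, -4.51×10⁵, -1.15×10⁵) N/C.
E + v×B = (0, -4.48×10⁵, -1.21×10⁵) N/C.
F = q(E + v×B) = (1.602×10⁻¹⁹ C)·(0, -4.48×10⁵, -1.21×10⁵) = (0, -7.18×10⁻¹⁴, -1.94×10⁻¹⁴) N.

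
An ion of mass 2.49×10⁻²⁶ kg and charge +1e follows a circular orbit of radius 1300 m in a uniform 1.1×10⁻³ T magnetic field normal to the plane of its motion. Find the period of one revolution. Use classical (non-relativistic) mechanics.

T ≈ 8.9×10⁻⁴ s

The cyclotron period depends only on m, q, B: T = 2πm/(|q|B).
T = 2π(2.49×10⁻²⁶)/((1.602×10⁻¹⁹)(1.1×10⁻³)) ≈ 8.9×10⁻⁴ s.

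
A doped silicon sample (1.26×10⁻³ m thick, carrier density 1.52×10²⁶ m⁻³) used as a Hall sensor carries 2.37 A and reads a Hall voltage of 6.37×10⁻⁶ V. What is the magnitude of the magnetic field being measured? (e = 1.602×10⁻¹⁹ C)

B ≈ 0.0825 T

From V_H = IB/(n e t), B = V_H n e t / I.
B = (6.37×10⁻⁶)(1.52×10²⁶)(1.602×10⁻¹⁹)(1.26×10⁻³)/2.37 ≈ 0.0825 T.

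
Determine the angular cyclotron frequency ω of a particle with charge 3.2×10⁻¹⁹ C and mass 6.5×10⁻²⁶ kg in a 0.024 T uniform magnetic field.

ω = |q|B/m.
ω = (3.2×10⁻¹⁹)(0.024)/6.5×10⁻²⁶ ≈ 1.2×10⁵ rad/s.

ω ≈ 1.2×10⁵ rad/s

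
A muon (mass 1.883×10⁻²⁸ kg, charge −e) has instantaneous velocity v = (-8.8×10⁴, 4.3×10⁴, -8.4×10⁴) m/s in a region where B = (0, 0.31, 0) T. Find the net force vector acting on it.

F ≈ (-4.17×10⁻¹⁵, 0, 4.37×10⁻¹⁵) N

v×B = (2.60×10⁴, 0, -2.73×10⁴) N/C.
F = q v×B = (−1.602×10⁻¹⁹ C)·(2.60×10⁴, 0, -2.73×10⁴) = (-4.17×10⁻¹⁵, 0, 4.37×10⁻¹⁵) N.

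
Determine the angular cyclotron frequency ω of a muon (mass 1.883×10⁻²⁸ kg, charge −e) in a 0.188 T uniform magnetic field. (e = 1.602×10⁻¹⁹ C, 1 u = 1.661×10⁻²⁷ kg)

ω = |q|B/m.
ω = (1.602×10⁻¹⁹)(0.188)/1.883×10⁻²⁸ ≈ 1.60×10⁸ rad/s.

ω ≈ 1.60×10⁸ rad/s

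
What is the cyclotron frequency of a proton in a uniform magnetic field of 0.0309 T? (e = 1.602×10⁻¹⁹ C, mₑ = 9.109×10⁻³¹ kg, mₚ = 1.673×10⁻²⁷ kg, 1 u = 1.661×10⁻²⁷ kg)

f = |q|B/(2πm).
f = (1.602×10⁻¹⁹)(0.0309)/(2π·1.673×10⁻²⁷) ≈ 4.71×10⁵ Hz.

f ≈ 4.71×10⁵ Hz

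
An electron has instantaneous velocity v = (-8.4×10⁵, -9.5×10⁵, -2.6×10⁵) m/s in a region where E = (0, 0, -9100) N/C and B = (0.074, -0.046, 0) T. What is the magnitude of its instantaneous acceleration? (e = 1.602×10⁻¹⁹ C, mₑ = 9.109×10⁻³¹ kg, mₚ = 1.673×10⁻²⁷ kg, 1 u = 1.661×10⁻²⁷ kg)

v×B = (-1.20×10⁴, -1.92×10⁴, 1.09×10⁵) N/C.
E + v×B = (-1.20×10⁴, -1.92×10⁴, 9.98×10⁴) N/C.
F = q(E + v×B) = (−1.602×10⁻¹⁹ C)·(-1.20×10⁴, -1.92×10⁴, 9.98×10⁴) = (1.92×10⁻¹⁵, 3.08×10⁻¹⁵, -1.60×10⁻¹⁴) N.
|a| = |F|/m = 1.640×10⁻¹⁴/9.109×10⁻³¹ ≈ 1.80×10¹⁶ m/s².

|a| ≈ 1.80×10¹⁶ m/s²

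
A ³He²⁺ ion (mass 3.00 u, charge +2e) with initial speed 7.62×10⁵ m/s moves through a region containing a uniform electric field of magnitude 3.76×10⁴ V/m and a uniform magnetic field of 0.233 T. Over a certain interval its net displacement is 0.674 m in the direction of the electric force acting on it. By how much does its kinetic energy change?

ΔKE ≈ 8.12×10⁻¹⁵ J

The magnetic force is always ⟂ v and does no work; only the electric force changes KE.
ΔKE = F_E · d = |q|E d = (3.204×10⁻¹⁹)(3.76×10⁴)(0.674) ≈ 8.12×10⁻¹⁵ J.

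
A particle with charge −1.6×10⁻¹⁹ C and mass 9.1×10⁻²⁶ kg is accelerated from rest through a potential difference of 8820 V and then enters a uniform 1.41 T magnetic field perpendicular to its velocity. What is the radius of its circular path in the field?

Acceleration: |q|V = ½mv² ⇒ v = √(2|q|V/m) = √(2·1.6×10⁻¹⁹·8820/9.1×10⁻²⁶) ≈ 1.761×10⁵ m/s.
In the field: r = mv/(|q|B) = (9.1×10⁻²⁶)(1.761×10⁵)/((1.6×10⁻¹⁹)(1.41)) ≈ 0.0710 m.

r ≈ 0.0710 m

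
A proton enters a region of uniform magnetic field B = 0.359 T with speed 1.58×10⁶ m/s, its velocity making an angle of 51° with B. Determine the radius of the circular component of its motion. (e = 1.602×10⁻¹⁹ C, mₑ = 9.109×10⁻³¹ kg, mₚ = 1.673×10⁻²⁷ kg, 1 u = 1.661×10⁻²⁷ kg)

r ≈ 0.0357 m

v⊥ = v sinθ = 1.58×10⁶·sin51° ≈ 1.228×10⁶ m/s.
r = m v⊥/(|q|B) = (1.673×10⁻²⁷)(1.228×10⁶)/((1.602×10⁻¹⁹)(0.359)) ≈ 0.0357 m.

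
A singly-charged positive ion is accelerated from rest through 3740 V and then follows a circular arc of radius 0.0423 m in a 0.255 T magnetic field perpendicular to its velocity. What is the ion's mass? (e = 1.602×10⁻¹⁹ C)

Combine |q|V = ½mv² and r = mv/(|q|B): eliminate v to get m = qB²r²/(2V).
m = (1.602×10⁻¹⁹)(0.255)²(0.0423)²/(2·3740) ≈ 2.49×10⁻²⁷ kg.

m ≈ 2.49×10⁻²⁷ kg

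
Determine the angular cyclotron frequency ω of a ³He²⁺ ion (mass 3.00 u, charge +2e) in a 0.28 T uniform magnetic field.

ω = |q|B/m.
ω = (3.204×10⁻¹⁹)(0.28)/4.983×10⁻²⁷ ≈ 1.8×10⁷ rad/s.

ω ≈ 1.8×10⁷ rad/s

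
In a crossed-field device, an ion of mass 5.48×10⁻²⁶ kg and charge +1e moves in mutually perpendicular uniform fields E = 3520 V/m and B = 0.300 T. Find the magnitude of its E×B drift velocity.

v_d ≈ 1.17×10⁴ m/s

In crossed fields the guiding centre drifts at v_d = |E×B|/B² = E/B, independent of charge and mass.
v_d = 3520/0.300 = 1.17×10⁴ m/s.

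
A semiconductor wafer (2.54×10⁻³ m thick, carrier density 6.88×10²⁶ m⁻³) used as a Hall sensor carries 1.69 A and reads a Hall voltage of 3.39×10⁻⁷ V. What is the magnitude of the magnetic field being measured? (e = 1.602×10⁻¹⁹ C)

B ≈ 0.0562 T

From V_H = IB/(n e t), B = V_H n e t / I.
B = (3.39×10⁻⁷)(6.88×10²⁶)(1.602×10⁻¹⁹)(2.54×10⁻³)/1.69 ≈ 0.0562 T.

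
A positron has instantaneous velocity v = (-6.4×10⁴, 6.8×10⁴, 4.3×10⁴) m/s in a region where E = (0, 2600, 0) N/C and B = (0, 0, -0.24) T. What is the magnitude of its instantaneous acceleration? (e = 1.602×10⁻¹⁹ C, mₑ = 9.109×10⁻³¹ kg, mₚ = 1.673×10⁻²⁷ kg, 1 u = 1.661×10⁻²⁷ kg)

v×B = (-1.63×10⁴, -1.54×10⁴, 0) N/C.
E + v×B = (-1.63×10⁴, -1.28×10⁴, 0) N/C.
F = q(E + v×B) = (1.602×10⁻¹⁹ C)·(-1.63×10⁴, -1.28×10⁴, 0) = (-2.61×10⁻¹⁵, -2.04×10⁻¹⁵, 0) N.
|a| = |F|/m = 3.319×10⁻¹⁵/9.109×10⁻³¹ ≈ 3.64×10¹⁵ m/s².

|a| ≈ 3.64×10¹⁵ m/s²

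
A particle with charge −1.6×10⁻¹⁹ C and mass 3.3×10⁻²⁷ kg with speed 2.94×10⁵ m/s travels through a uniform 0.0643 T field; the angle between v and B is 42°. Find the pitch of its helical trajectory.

p ≈ 0.440 m

v∥ = v cosθ = 2.94×10⁵·cos42° ≈ 2.185×10⁵ m/s.
T = 2πm/(|q|B) = 2π(3.3×10⁻²⁷)/((1.6×10⁻¹⁹)(0.0643)) ≈ 2.015×10⁻⁶ s.
pitch = v∥ T = (2.185×10⁵)(2.015×10⁻⁶) ≈ 0.440 m.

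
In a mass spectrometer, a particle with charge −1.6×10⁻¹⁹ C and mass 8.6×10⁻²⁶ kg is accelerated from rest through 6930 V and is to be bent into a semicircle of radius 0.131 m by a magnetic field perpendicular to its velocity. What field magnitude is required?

v = √(2|q|V/m) = √(2·1.6×10⁻¹⁹·6930/8.6×10⁻²⁶) ≈ 1.606×10⁵ m/s.
B = mv/(|q|r) = (8.6×10⁻²⁶)(1.606×10⁵)/((1.6×10⁻¹⁹)(0.131)) ≈ 0.659 T.

B ≈ 0.659 T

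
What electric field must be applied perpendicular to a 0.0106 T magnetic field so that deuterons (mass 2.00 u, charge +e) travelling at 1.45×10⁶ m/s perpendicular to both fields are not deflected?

E = 1.54×10⁴ V/m

For straight-line motion qE = qvB, so E = vB.
E = 1.45×10⁶ × 0.0106 = 1.54×10⁴ V/m.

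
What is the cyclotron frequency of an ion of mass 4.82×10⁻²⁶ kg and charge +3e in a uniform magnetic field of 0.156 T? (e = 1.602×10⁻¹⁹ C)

f = |q|B/(2πm).
f = (4.806×10⁻¹⁹)(0.156)/(2π·4.82×10⁻²⁶) ≈ 2.48×10⁵ Hz.

f ≈ 2.48×10⁵ Hz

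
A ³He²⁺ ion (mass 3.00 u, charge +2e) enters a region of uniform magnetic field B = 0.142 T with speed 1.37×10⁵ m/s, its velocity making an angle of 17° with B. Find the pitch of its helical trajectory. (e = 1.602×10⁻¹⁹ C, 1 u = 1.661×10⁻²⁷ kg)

p ≈ 0.0902 m

v∥ = v cosθ = 1.37×10⁵·cos17° ≈ 1.310×10⁵ m/s.
T = 2πm/(|q|B) = 2π(4.983×10⁻²⁷)/((3.204×10⁻¹⁹)(0.142)) ≈ 6.882×10⁻⁷ s.
pitch = v∥ T = (1.310×10⁵)(6.882×10⁻⁷) ≈ 0.0902 m.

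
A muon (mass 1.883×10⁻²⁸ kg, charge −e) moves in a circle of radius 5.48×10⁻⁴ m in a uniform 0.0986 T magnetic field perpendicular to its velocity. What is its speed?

From |q|vB = mv²/r, v = |q|Br/m.
v = (1.602×10⁻¹⁹)(0.0986)(5.48×10⁻⁴)/1.883×10⁻²⁸ ≈ 4.60×10⁴ m/s.

v ≈ 4.60×10⁴ m/s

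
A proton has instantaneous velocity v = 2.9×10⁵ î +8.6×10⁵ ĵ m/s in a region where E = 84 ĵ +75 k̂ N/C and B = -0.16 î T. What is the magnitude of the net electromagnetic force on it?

|F| ≈ 2.21×10⁻¹⁴ N

v×B = (0, 0, 1.38×10⁵) N/C.
E + v×B = (0, 84.0, 1.38×10⁵) N/C.
F = q(E + v×B) = (1.602×10⁻¹⁹ C)·(0, 84.0, 1.38×10⁵) = (0, 1.35×10⁻¹⁷, 2.21×10⁻¹⁴) N.
|F| = 2.21×10⁻¹⁴ N.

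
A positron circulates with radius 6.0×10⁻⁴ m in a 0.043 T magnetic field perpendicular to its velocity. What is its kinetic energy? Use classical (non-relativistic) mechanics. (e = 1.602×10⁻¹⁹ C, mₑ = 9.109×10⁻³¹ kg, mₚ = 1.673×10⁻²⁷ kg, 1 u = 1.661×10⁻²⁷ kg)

v = |q|Br/m, then KE = ½mv² = (qBr)²/(2m).
v = (1.602×10⁻¹⁹)(0.043)(6.0×10⁻⁴)/9.109×10⁻³¹ ≈ 4.537×10⁶ m/s.
KE = ½(9.109×10⁻³¹)(4.537×10⁶)² ≈ 9.4×10⁻¹⁸ J.

KE ≈ 9.4×10⁻¹⁸ J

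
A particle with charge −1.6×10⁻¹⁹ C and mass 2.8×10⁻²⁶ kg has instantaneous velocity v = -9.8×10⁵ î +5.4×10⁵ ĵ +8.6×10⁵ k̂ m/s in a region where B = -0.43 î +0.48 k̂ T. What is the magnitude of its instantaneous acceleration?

|a| ≈ 2.07×10¹² m/s²

v×B = (2.59×10⁵, 1.01×10⁵, 2.32×10⁵) N/C.
F = q v×B = (−1.6×10⁻¹⁹ C)·(2.59×10⁵, 1.01×10⁵, 2.32×10⁵) = (-4.15×10⁻¹⁴, -1.61×10⁻¹⁴, -3.72×10⁻¹⁴) N.
|a| = |F|/m = 5.796×10⁻¹⁴/2.8×10⁻²⁶ ≈ 2.07×10¹² m/s².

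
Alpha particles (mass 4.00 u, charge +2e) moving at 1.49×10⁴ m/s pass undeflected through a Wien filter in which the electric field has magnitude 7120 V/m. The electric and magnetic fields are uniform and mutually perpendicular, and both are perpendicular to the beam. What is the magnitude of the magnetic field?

B = 0.478 T

Balance of forces in the selector: qE = qvB ⇒ B = E/v.
B = 7120/1.49×10⁴ = 0.478 T.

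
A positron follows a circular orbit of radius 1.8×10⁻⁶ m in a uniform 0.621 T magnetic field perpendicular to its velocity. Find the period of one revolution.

T ≈ 5.75×10⁻¹¹ s

The cyclotron period depends only on m, q, B: T = 2πm/(|q|B).
T = 2π(9.109×10⁻³¹)/((1.602×10⁻¹⁹)(0.621)) ≈ 5.75×10⁻¹¹ s.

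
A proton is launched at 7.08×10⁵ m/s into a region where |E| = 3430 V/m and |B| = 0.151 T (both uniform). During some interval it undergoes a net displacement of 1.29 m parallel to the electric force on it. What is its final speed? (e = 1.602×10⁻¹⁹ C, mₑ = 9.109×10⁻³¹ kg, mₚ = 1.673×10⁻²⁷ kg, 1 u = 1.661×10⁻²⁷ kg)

v_f ≈ 1.16×10⁶ m/s

B does no work; ΔKE = |q|E d.
½mv_f² = ½mv₀² + |q|Ed = ½(1.673×10⁻²⁷)(7.08×10⁵)² + (1.602×10⁻¹⁹)(3430)(1.29) ≈ 4.193×10⁻¹⁶ J + 7.088×10⁻¹⁶ J ≈ 1.128×10⁻¹⁵ J.
v_f = √(2·1.128×10⁻¹⁵/1.673×10⁻²⁷) ≈ 1.16×10⁶ m/s.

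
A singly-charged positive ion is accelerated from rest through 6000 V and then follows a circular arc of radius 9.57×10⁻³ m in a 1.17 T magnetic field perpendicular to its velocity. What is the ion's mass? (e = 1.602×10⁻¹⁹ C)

m ≈ 1.67×10⁻²⁷ kg

Combine |q|V = ½mv² and r = mv/(|q|B): eliminate v to get m = qB²r²/(2V).
m = (1.602×10⁻¹⁹)(1.17)²(9.57×10⁻³)²/(2·6000) ≈ 1.67×10⁻²⁷ kg.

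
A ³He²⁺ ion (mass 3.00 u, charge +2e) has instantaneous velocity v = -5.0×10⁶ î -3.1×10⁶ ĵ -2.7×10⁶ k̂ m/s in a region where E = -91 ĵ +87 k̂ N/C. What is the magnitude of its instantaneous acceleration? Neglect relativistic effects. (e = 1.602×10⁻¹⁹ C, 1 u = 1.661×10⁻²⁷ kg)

|a| ≈ 8.09×10⁹ m/s²

Only an electric field acts, so F = qE = (3.204×10⁻¹⁹ C)·(0, -91.0, 87.0) = (0, -2.92×10⁻¹⁷, 2.79×10⁻¹⁷) N.
|a| = |F|/m = 4.034×10⁻¹⁷/4.983×10⁻²⁷ ≈ 8.09×10⁹ m/s².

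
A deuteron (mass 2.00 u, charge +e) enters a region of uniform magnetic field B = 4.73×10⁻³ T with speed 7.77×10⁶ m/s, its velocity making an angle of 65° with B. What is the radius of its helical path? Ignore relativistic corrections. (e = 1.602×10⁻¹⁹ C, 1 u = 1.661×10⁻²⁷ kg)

r ≈ 30.9 m

v⊥ = v sinθ = 7.77×10⁶·sin65° ≈ 7.042×10⁶ m/s.
r = m v⊥/(|q|B) = (3.322×10⁻²⁷)(7.042×10⁶)/((1.602×10⁻¹⁹)(4.73×10⁻³)) ≈ 30.9 m.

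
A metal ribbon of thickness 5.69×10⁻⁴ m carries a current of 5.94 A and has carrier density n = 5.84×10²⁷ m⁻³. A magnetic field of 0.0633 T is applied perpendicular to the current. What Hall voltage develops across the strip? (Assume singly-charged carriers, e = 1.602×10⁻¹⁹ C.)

V_H ≈ 7.06×10⁻⁷ V

V_H = IB/(n e t).
V_H = (5.94)(0.0633)/((5.84×10²⁷)(1.602×10⁻¹⁹)(5.69×10⁻⁴)) ≈ 7.06×10⁻⁷ V.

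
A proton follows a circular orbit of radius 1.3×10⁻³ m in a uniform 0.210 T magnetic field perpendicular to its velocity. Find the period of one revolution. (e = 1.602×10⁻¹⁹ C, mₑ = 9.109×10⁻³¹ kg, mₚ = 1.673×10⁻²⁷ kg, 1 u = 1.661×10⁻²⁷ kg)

The cyclotron period depends only on m, q, B: T = 2πm/(|q|B).
T = 2π(1.673×10⁻²⁷)/((1.602×10⁻¹⁹)(0.210)) ≈ 3.12×10⁻⁷ s.

T ≈ 3.12×10⁻⁷ s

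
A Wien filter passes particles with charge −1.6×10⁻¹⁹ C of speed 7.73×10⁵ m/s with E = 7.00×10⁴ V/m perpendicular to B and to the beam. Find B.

B = 0.0906 T

Balance of forces in the selector: qE = qvB ⇒ B = E/v.
B = 7.00×10⁴/7.73×10⁵ = 0.0906 T.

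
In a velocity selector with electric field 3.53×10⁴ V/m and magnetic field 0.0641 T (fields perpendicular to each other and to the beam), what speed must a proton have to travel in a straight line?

v = 5.51×10⁵ m/s

For undeflected motion the electric and magnetic forces balance: qE = qvB.
v = E/B = 3.53×10⁴/0.0641 = 5.51×10⁵ m/s.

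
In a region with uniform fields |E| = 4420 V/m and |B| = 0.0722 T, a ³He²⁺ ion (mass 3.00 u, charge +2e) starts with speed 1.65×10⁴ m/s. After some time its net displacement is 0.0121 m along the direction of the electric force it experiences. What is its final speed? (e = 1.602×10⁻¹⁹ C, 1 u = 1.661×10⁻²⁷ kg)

B does no work; ΔKE = |q|E d.
½mv_f² = ½mv₀² + |q|Ed = ½(4.983×10⁻²⁷)(1.65×10⁴)² + (3.204×10⁻¹⁹)(4420)(0.0121) ≈ 6.783×10⁻¹⁹ J + 1.714×10⁻¹⁷ J ≈ 1.781×10⁻¹⁷ J.
v_f = √(2·1.781×10⁻¹⁷/4.983×10⁻²⁷) ≈ 8.46×10⁴ m/s.

v_f ≈ 8.46×10⁴ m/s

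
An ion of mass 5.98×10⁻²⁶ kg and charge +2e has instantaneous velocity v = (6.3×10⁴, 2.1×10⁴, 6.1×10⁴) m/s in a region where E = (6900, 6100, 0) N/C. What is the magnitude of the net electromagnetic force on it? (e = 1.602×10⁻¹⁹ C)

|F| ≈ 2.95×10⁻¹⁵ N

Only an electric field acts, so F = qE = (3.204×10⁻¹⁹ C)·(6900, 6100, 0) = (2.21×10⁻¹⁵, 1.95×10⁻¹⁵, 0) N.
|F| = 2.95×10⁻¹⁵ N.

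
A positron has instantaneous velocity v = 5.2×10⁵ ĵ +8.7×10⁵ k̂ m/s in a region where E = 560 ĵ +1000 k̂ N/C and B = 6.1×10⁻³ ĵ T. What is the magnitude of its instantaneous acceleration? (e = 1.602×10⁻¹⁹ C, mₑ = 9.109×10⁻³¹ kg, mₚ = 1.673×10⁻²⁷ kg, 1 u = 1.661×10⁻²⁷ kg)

|a| ≈ 9.55×10¹⁴ m/s²

v×B = (-5310, 0, 0) N/C.
E + v×B = (-5310, 560, 1000) N/C.
F = q(E + v×B) = (1.602×10⁻¹⁹ C)·(-5310, 560, 1000) = (-8.50×10⁻¹⁶, 8.97×10⁻¹⁷, 1.60×10⁻¹⁶) N.
|a| = |F|/m = 8.698×10⁻¹⁶/9.109×10⁻³¹ ≈ 9.55×10¹⁴ m/s².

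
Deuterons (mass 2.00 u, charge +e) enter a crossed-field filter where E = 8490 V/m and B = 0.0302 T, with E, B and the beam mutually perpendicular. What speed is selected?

v = 2.81×10⁵ m/s

For undeflected motion the electric and magnetic forces balance: qE = qvB.
v = E/B = 8490/0.0302 = 2.81×10⁵ m/s.
The result is independent of the particle's charge and mass.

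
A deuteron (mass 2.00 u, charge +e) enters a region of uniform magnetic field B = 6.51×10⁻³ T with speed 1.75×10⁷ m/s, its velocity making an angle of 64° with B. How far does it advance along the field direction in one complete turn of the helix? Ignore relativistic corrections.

v∥ = v cosθ = 1.75×10⁷·cos64° ≈ 7.671×10⁶ m/s.
T = 2πm/(|q|B) = 2π(3.322×10⁻²⁷)/((1.602×10⁻¹⁹)(6.51×10⁻³)) ≈ 2.001×10⁻⁵ s.
pitch = v∥ T = (7.671×10⁶)(2.001×10⁻⁵) ≈ 154 m.

p ≈ 154 m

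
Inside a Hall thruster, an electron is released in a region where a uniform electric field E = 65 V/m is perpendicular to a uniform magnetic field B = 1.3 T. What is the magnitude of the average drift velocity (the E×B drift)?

In crossed fields the guiding centre drifts at v_d = |E×B|/B² = E/B, independent of charge and mass.
v_d = 65/1.3 = 50 m/s.

v_d ≈ 50 m/s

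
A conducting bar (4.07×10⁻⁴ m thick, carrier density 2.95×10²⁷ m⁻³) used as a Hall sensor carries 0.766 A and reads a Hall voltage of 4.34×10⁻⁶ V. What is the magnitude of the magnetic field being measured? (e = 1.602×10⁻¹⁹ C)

From V_H = IB/(n e t), B = V_H n e t / I.
B = (4.34×10⁻⁶)(2.95×10²⁷)(1.602×10⁻¹⁹)(4.07×10⁻⁴)/0.766 ≈ 1.09 T.

B ≈ 1.09 T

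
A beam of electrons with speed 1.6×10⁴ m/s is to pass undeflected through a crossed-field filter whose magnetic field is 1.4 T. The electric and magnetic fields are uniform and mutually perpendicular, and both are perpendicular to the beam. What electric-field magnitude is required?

For straight-line motion qE = qvB, so E = vB.
E = 1.6×10⁴ × 1.4 = 2.2×10⁴ V/m.

E = 2.2×10⁴ V/m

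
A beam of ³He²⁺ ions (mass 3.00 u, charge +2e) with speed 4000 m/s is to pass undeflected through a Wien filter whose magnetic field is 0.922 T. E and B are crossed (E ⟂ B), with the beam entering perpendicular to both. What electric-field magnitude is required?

For straight-line motion qE = qvB, so E = vB.
E = 4000 × 0.922 = 3690 V/m.

E = 3690 V/m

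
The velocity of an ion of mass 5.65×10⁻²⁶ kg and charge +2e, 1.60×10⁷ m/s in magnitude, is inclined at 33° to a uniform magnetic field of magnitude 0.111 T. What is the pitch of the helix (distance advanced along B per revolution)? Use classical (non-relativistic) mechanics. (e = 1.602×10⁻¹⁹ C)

v∥ = v cosθ = 1.60×10⁷·cos33° ≈ 1.342×10⁷ m/s.
T = 2πm/(|q|B) = 2π(5.65×10⁻²⁶)/((3.204×10⁻¹⁹)(0.111)) ≈ 9.982×10⁻⁶ s.
pitch = v∥ T = (1.342×10⁷)(9.982×10⁻⁶) ≈ 134 m.

p ≈ 134 m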